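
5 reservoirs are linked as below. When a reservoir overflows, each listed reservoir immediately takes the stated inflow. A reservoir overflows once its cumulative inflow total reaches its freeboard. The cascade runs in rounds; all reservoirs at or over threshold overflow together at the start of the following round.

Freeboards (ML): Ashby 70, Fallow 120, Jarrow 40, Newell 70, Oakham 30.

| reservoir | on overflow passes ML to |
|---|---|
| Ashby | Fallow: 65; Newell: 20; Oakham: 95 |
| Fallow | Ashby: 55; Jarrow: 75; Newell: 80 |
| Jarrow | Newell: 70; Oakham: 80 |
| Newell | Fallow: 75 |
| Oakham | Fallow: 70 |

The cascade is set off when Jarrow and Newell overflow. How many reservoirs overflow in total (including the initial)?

4

Round 1 — Jarrow, Newell overflow (initial).
  Fallow: +75 → 75 < 120
  Oakham: +80 → 80 ≥ 30
Round 2 — Oakham overflows.
  Fallow: +70 → 145 ≥ 120
Round 3 — Fallow overflows.
  Ashby: +55 → 55 < 70
No further overflows.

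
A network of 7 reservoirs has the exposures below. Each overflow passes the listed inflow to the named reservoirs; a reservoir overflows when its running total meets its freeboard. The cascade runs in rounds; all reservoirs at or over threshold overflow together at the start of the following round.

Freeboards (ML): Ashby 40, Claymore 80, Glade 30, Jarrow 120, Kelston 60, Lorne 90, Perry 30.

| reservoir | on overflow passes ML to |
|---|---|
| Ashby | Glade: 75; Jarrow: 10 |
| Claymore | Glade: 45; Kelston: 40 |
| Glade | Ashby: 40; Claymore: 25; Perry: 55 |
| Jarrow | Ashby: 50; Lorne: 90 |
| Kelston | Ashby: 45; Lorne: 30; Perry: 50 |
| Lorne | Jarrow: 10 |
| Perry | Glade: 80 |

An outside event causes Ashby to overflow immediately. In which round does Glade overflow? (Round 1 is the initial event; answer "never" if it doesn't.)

2

Round 1 — Ashby overflows (initial).
  Glade: +75 → 75 ≥ 30
  Jarrow: +10 → 10 < 120
Round 2 — Glade overflows.
  Claymore: +25 → 25 < 80
  Perry: +55 → 55 ≥ 30
Round 3 — Perry overflows.
No further overflows.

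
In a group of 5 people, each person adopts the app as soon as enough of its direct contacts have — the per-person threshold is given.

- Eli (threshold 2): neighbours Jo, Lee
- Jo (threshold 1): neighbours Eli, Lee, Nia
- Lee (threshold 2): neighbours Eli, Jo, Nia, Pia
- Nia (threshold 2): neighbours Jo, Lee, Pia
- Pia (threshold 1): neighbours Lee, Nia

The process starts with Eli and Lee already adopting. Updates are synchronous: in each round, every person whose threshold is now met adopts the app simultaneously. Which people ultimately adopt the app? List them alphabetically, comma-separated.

Round 1 — Eli, Lee adopt the app (initial).
Round 2 — checking thresholds:
  Jo: 2 of 3 neighbours ≥ 1, adopts the app.
  Nia: 1 of 3 neighbours < 2, holds.
  Pia: 1 of 2 neighbours ≥ 1, adopts the app.
Round 3 — checking thresholds:
  Nia: 3 of 3 neighbours ≥ 2, adopts the app.
Round 4 — no new adoptions; cascade stops.

Eli, Jo, Lee, Nia, Pia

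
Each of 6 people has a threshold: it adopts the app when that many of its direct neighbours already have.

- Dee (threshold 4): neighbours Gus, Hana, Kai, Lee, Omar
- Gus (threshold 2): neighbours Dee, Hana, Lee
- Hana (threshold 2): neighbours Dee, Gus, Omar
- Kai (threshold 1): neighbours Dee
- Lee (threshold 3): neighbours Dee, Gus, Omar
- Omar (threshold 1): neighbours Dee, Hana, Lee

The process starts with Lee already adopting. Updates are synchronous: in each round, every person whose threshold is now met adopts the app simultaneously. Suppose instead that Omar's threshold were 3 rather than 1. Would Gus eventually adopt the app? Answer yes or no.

With Omar's threshold at 3:
Round 1 — Lee adopts the app (initial).
Round 2 — no new adoptions; cascade stops.

no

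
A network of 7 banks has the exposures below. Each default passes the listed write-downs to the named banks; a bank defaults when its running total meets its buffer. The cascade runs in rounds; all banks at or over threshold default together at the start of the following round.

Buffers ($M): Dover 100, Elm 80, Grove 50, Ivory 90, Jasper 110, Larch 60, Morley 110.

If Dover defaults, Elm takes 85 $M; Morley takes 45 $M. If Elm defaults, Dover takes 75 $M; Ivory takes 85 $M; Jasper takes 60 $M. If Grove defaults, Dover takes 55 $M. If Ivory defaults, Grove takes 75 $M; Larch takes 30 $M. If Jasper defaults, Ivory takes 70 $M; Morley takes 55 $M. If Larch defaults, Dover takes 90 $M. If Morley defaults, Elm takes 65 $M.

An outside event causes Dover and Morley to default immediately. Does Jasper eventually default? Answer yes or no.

Round 1 — Dover, Morley default (initial).
  Elm: +85+65 → 150 ≥ 80
Round 2 — Elm defaults.
  Ivory: +85 → 85 < 90
  Jasper: +60 → 60 < 110
No further defaults.

no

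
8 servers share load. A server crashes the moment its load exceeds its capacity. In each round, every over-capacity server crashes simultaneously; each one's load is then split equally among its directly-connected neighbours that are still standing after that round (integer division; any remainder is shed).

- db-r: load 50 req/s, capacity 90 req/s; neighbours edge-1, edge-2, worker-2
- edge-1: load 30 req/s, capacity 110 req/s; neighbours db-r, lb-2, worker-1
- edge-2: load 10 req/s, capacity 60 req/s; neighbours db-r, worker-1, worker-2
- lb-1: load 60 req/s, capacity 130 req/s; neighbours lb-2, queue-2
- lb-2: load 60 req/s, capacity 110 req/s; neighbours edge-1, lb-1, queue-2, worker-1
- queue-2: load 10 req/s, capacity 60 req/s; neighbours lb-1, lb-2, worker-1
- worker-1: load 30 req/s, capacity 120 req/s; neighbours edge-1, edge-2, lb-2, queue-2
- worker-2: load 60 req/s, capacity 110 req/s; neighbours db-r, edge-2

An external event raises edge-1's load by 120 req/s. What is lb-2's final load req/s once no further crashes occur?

110

Round 1 — edge-1 at 150 > 110. edge-1 crashes.
  edge-1 sheds 150 req/s to db-r, lb-2, worker-1: 50 each.
    db-r: 50+50 = 100 > 90
    lb-2: 60+50 = 110 ≤ 110
    worker-1: 30+50 = 80 ≤ 120
Round 2 — db-r crashes.
  db-r sheds 100 req/s to edge-2, worker-2: 50 each.
    edge-2: 10+50 = 60 ≤ 60
    worker-2: 60+50 = 110 ≤ 110
No further crashes.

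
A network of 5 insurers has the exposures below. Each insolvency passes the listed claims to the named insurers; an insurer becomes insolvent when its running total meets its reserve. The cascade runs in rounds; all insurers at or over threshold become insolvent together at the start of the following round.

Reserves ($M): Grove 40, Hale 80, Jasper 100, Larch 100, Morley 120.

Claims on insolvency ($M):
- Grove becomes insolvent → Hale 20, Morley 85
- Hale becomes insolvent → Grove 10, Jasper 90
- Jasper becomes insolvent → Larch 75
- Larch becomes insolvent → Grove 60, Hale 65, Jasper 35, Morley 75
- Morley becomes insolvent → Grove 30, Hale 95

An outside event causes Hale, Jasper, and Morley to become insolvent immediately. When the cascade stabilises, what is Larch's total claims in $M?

Round 1 — Hale, Jasper, Morley become insolvent (initial).
  Grove: +10+30 → 40 ≥ 40
  Larch: +75 → 75 < 100
Round 2 — Grove becomes insolvent.
No further insolvencies.

75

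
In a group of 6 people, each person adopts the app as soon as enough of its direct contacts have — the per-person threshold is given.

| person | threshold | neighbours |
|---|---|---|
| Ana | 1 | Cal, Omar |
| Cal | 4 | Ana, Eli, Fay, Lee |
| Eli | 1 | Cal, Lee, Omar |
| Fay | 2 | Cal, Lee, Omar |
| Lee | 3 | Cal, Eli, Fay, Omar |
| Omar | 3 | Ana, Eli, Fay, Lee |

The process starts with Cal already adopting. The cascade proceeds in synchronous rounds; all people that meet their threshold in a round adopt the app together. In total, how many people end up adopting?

3

Round 1 — Cal adopts the app (initial).
Round 2 — checking thresholds:
  Ana: 1 of 2 neighbours ≥ 1, adopts the app.
  Eli: 1 of 3 neighbours ≥ 1, adopts the app.
  Fay: 1 of 3 neighbours < 2, below threshold.
  Lee: 1 of 4 neighbours < 3, below threshold.
Round 3 — no new adoptions; cascade stops.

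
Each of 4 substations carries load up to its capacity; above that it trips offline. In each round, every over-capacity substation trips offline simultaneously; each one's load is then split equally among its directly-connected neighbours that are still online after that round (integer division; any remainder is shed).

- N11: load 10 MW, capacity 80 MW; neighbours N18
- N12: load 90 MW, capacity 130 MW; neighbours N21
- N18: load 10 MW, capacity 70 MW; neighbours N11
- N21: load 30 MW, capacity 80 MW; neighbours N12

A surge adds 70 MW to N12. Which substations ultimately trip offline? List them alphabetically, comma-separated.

N12, N21

Round 1 — N12 at 160 > 130. N12 trips offline.
  N12 sheds 160 MW to N21: 160 each.
    N21: 30+160 = 190 > 80
Round 2 — N21 trips offline.
  N21 sheds 190 MW: no online neighbours, lost.
No further trips.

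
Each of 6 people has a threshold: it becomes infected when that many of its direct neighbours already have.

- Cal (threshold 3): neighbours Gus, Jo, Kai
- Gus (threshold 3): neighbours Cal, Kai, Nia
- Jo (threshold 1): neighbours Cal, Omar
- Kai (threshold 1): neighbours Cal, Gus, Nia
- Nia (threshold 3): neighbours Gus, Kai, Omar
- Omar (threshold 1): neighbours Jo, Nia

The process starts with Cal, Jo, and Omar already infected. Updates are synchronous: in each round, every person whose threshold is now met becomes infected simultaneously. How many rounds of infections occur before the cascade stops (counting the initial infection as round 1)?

Round 1 — Cal, Jo, Omar become infected (initial).
Round 2 — checking thresholds:
  Gus: 1 of 3 neighbours < 3, not yet.
  Kai: 1 of 3 neighbours ≥ 1, becomes infected.
  Nia: 1 of 3 neighbours < 3, not yet.
Round 3 — no new infections; cascade stops.

2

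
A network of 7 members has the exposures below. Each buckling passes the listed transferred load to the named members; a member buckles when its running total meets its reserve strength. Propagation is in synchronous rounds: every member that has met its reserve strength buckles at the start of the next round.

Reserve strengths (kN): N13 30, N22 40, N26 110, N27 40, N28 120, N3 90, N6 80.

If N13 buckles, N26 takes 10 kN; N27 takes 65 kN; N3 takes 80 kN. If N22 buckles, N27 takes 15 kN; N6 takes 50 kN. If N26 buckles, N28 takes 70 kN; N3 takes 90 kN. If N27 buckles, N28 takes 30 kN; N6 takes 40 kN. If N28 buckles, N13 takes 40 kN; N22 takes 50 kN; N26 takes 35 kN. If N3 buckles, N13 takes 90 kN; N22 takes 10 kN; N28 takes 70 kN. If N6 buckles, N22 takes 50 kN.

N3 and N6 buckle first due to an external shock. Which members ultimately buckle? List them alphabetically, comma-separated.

N13, N22, N27, N3, N6

Round 1 — N3, N6 buckle (initial).
  N13: +90 → 90 ≥ 30
  N22: +10+50 → 60 ≥ 40
  N28: +70 → 70 < 120
Round 2 — N13, N22 buckle.
  N26: +10 → 10 < 110
  N27: +65+15 → 80 ≥ 40
Round 3 — N27 buckles.
  N28: +30 → 100 < 120
No further bucklings.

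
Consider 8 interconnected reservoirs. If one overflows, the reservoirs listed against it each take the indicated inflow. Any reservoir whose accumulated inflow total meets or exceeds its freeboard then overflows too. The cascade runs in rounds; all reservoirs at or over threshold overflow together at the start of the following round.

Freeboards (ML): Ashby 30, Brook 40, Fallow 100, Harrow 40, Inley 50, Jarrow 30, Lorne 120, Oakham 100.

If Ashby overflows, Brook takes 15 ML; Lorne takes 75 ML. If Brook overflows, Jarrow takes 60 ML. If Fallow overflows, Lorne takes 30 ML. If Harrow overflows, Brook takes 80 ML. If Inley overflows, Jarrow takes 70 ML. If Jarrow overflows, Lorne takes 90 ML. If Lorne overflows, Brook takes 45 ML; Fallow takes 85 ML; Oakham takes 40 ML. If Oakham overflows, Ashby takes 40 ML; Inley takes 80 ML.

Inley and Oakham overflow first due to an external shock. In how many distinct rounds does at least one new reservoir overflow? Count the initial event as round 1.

Round 1 — Inley, Oakham overflow (initial).
  Ashby: +40 → 40 ≥ 30
  Jarrow: +70 → 70 ≥ 30
Round 2 — Ashby, Jarrow overflow.
  Brook: +15 → 15 < 40
  Lorne: +75+90 → 165 ≥ 120
Round 3 — Lorne overflows.
  Brook: +45 → 60 ≥ 40
  Fallow: +85 → 85 < 100
Round 4 — Brook overflows.
No further overflows.

4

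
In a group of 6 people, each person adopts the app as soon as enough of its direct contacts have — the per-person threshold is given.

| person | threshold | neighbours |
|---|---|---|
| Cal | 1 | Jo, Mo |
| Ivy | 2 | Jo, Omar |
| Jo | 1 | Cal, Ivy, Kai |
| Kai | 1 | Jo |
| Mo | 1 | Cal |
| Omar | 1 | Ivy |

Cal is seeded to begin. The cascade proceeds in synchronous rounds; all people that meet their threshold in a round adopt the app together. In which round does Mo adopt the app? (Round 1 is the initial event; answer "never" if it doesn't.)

2

Round 1 — Cal adopts the app (initial).
Round 2 — checking thresholds:
  Jo: 1 of 3 neighbours ≥ 1, adopts the app.
  Mo: 1 of 1 neighbours ≥ 1, adopts the app.
Round 3 — checking thresholds:
  Ivy: 1 of 2 neighbours < 2, not yet.
  Kai: 1 of 1 neighbours ≥ 1, adopts the app.
Round 4 — no new adoptions; cascade stops.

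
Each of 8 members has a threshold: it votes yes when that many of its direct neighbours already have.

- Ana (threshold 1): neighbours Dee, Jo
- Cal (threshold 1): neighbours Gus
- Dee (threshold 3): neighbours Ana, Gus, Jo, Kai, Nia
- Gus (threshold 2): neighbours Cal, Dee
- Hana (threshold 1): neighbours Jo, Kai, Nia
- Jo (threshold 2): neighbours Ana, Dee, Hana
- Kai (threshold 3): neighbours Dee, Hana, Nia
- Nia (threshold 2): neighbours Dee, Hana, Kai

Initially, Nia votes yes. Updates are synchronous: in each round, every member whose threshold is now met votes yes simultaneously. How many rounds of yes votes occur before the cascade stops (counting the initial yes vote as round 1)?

2

Round 1 — Nia votes yes (initial).
Round 2 — checking thresholds:
  Dee: 1 of 5 neighbours < 3, below threshold.
  Hana: 1 of 3 neighbours ≥ 1, votes yes.
  Kai: 1 of 3 neighbours < 3, below threshold.
Round 3 — no new yes votes; cascade stops.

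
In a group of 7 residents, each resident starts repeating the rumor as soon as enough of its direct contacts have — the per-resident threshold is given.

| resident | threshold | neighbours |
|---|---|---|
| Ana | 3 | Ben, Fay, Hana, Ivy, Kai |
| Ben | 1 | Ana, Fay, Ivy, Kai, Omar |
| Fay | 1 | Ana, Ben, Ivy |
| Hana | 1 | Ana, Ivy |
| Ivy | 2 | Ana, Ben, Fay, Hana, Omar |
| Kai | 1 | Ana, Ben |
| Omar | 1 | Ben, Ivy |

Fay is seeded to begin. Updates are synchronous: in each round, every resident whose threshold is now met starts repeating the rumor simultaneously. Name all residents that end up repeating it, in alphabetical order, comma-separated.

Ana, Ben, Fay, Hana, Ivy, Kai, Omar

Round 1 — Fay starts repeating the rumor (initial).
Round 2 — checking thresholds:
  Ana: 1 of 5 neighbours < 3, not yet.
  Ben: 1 of 5 neighbours ≥ 1, starts repeating the rumor.
  Ivy: 1 of 5 neighbours < 2, not yet.
Round 3 — checking thresholds:
  Ana: 2 of 5 neighbours < 3, not yet.
  Ivy: 2 of 5 neighbours ≥ 2, starts repeating the rumor.
  Kai: 1 of 2 neighbours ≥ 1, starts repeating the rumor.
  Omar: 1 of 2 neighbours ≥ 1, starts repeating the rumor.
Round 4 — checking thresholds:
  Ana: 4 of 5 neighbours ≥ 3, starts repeating the rumor.
  Hana: 1 of 2 neighbours ≥ 1, starts repeating the rumor.
Round 5 — no new spreads; cascade stops.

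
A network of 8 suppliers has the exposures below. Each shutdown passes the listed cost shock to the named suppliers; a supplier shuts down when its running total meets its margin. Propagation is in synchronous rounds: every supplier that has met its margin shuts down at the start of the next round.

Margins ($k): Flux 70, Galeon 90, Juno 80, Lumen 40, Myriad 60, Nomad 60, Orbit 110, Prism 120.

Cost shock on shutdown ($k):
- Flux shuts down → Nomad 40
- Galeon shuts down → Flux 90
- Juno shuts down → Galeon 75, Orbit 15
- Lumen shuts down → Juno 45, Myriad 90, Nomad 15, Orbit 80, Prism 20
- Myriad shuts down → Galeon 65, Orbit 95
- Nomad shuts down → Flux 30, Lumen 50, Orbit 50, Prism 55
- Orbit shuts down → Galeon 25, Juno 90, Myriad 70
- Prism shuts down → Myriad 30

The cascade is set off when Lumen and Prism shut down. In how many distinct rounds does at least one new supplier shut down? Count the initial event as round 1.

5

Round 1 — Lumen, Prism shut down (initial).
  Juno: +45 → 45 < 80
  Myriad: +90+30 → 120 ≥ 60
  Nomad: +15 → 15 < 60
  Orbit: +80 → 80 < 110
Round 2 — Myriad shuts down.
  Galeon: +65 → 65 < 90
  Orbit: +95 → 175 ≥ 110
Round 3 — Orbit shuts down.
  Galeon: +25 → 90 ≥ 90
  Juno: +90 → 135 ≥ 80
Round 4 — Galeon, Juno shut down.
  Flux: +90 → 90 ≥ 70
Round 5 — Flux shuts down.
  Nomad: +40 → 55 < 60
No further shutdowns.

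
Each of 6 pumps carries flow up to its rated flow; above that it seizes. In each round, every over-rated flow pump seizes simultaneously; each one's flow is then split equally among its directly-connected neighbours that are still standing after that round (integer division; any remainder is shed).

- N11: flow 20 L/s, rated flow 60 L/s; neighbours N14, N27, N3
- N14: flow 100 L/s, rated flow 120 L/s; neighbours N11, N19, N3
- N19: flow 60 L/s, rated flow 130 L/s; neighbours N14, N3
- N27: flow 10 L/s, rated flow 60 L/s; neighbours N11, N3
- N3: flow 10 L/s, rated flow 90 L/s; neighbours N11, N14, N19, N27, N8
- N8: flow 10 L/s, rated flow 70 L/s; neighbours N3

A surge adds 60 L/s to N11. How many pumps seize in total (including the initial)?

5

Round 1 — N11 at 80 > 60. N11 seizes.
  N11 sheds 80 L/s to N14, N27, N3: 26 each (2 lost).
    N14: 100+26 = 126 > 120
    N27: 10+26 = 36 ≤ 60
    N3: 10+26 = 36 ≤ 90
Round 2 — N14 seizes.
  N14 sheds 126 L/s to N19, N3: 63 each.
    N19: 60+63 = 123 ≤ 130
    N3: 36+63 = 99 > 90
Round 3 — N3 seizes.
  N3 sheds 99 L/s to N19, N27, N8: 33 each.
    N19: 123+33 = 156 > 130
    N27: 36+33 = 69 > 60
    N8: 10+33 = 43 ≤ 70
Round 4 — N19, N27 seize.
  N19 sheds 156 L/s: no online neighbours, lost.
  N27 sheds 69 L/s: no online neighbours, lost.
No further seizures.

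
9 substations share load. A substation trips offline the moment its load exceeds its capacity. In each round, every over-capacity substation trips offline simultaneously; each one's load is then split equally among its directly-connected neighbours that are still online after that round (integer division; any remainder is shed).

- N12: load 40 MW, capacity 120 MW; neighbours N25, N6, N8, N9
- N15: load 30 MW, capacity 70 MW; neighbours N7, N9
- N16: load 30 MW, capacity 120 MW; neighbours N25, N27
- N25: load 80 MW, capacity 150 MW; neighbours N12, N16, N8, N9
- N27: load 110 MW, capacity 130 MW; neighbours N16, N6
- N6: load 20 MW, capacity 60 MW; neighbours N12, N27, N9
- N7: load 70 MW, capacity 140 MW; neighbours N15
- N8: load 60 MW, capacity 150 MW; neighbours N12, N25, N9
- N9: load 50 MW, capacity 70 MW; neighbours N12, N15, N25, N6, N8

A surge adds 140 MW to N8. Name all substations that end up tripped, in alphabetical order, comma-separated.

N12, N16, N25, N27, N6, N8, N9

Round 1 — N8 at 200 > 150. N8 trips offline.
  N8 sheds 200 MW to N12, N25, N9: 66 each (2 lost).
    N12: 40+66 = 106 ≤ 120
    N25: 80+66 = 146 ≤ 150
    N9: 50+66 = 116 > 70
Round 2 — N9 trips offline.
  N9 sheds 116 MW to N12, N15, N25, N6: 29 each.
    N12: 106+29 = 135 > 120
    N15: 30+29 = 59 ≤ 70
    N25: 146+29 = 175 > 150
    N6: 20+29 = 49 ≤ 60
Round 3 — N12, N25 trip offline.
  N12 sheds 135 MW to N6: 135 each.
    N6: 49+135 = 184 > 60
  N25 sheds 175 MW to N16: 175 each.
    N16: 30+175 = 205 > 120
Round 4 — N16, N6 trip offline.
  N16 sheds 205 MW to N27: 205 each.
    N27: 110+205 = 315 > 130
  N6 sheds 184 MW to N27: 184 each.
    N27: 315+184 = 499 > 130
Round 5 — N27 trips offline.
  N27 sheds 499 MW: no online neighbours, lost.
No further trips.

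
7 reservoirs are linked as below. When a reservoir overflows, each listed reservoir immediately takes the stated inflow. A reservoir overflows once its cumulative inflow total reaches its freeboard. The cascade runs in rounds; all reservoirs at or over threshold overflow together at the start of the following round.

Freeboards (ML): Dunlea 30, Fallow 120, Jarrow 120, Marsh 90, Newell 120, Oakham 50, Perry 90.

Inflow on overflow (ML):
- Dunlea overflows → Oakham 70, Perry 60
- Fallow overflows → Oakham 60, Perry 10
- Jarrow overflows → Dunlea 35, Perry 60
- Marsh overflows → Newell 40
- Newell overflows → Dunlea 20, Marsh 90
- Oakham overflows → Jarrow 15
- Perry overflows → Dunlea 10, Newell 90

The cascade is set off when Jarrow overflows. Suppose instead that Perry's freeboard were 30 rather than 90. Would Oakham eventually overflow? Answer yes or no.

With Perry's freeboard at 30:
Round 1 — Jarrow overflows (initial).
  Dunlea: +35 → 35 ≥ 30
  Perry: +60 → 60 ≥ 30
Round 2 — Dunlea, Perry overflow.
  Newell: +90 → 90 < 120
  Oakham: +70 → 70 ≥ 50
Round 3 — Oakham overflows.
No further overflows.

yes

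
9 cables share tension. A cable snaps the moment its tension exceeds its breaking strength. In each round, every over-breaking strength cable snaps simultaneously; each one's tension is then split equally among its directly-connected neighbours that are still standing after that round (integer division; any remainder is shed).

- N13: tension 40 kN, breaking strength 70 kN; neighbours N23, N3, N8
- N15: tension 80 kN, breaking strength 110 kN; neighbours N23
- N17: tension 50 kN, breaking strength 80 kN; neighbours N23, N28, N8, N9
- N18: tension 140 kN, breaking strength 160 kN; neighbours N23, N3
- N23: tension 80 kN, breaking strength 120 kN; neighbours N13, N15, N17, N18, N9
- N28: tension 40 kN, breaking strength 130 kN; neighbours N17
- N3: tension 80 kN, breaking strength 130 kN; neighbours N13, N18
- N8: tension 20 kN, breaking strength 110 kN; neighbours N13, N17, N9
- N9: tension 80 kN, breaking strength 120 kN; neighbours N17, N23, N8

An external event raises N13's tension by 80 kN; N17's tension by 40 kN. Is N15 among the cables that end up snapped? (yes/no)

Round 1 — N13 at 120 > 70; N17 at 90 > 80. N13, N17 snap.
  N13 sheds 120 kN to N23, N3, N8: 40 each.
    N23: 80+40 = 120 ≤ 120
    N3: 80+40 = 120 ≤ 130
    N8: 20+40 = 60 ≤ 110
  N17 sheds 90 kN to N23, N28, N8, N9: 22 each (2 lost).
    N23: 120+22 = 142 > 120
    N28: 40+22 = 62 ≤ 130
    N8: 60+22 = 82 ≤ 110
    N9: 80+22 = 102 ≤ 120
Round 2 — N23 snaps.
  N23 sheds 142 kN to N15, N18, N9: 47 each (1 lost).
    N15: 80+47 = 127 > 110
    N18: 140+47 = 187 > 160
    N9: 102+47 = 149 > 120
Round 3 — N15, N18, N9 snap.
  N15 sheds 127 kN: no online neighbours, lost.
  N18 sheds 187 kN to N3: 187 each.
    N3: 120+187 = 307 > 130
  N9 sheds 149 kN to N8: 149 each.
    N8: 82+149 = 231 > 110
Round 4 — N3, N8 snap.
  N3 sheds 307 kN: no online neighbours, lost.
  N8 sheds 231 kN: no online neighbours, lost.
No further breaks.

yes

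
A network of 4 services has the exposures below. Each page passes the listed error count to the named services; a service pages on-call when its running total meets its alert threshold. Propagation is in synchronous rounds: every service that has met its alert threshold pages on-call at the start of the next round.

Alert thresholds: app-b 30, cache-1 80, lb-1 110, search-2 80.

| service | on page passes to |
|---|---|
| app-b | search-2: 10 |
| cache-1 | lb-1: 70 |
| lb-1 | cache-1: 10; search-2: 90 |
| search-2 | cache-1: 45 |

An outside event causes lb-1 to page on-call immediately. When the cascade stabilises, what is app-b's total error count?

0

Round 1 — lb-1 pages on-call (initial).
  cache-1: +10 → 10 < 80
  search-2: +90 → 90 ≥ 80
Round 2 — search-2 pages on-call.
  cache-1: +45 → 55 < 80
No further pages.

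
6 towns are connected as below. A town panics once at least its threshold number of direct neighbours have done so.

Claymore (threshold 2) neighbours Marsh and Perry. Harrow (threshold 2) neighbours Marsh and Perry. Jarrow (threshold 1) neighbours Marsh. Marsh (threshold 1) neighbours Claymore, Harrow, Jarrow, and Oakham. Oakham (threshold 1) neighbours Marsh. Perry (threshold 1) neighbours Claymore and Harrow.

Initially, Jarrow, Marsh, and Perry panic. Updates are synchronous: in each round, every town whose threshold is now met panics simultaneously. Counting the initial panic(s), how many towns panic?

Round 1 — Jarrow, Marsh, Perry panic (initial).
Round 2 — checking thresholds:
  Claymore: 2 of 2 neighbours ≥ 2, panics.
  Harrow: 2 of 2 neighbours ≥ 2, panics.
  Oakham: 1 of 1 neighbours ≥ 1, panics.
Round 3 — no new panics; cascade stops.

6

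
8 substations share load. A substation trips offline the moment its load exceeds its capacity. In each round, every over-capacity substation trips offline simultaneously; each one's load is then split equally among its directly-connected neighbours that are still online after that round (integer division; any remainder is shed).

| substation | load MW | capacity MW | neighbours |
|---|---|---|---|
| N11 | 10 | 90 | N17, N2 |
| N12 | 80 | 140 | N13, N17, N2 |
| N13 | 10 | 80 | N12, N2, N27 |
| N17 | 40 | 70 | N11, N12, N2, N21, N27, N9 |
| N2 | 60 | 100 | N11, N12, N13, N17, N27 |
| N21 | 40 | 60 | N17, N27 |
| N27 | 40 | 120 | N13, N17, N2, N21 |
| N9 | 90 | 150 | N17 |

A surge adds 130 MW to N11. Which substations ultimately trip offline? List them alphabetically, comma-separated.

Round 1 — N11 at 140 > 90. N11 trips offline.
  N11 sheds 140 MW to N17, N2: 70 each.
    N17: 40+70 = 110 > 70
    N2: 60+70 = 130 > 100
Round 2 — N17, N2 trip offline.
  N17 sheds 110 MW to N12, N21, N27, N9: 27 each (2 lost).
    N12: 80+27 = 107 ≤ 140
    N21: 40+27 = 67 > 60
    N27: 40+27 = 67 ≤ 120
    N9: 90+27 = 117 ≤ 150
  N2 sheds 130 MW to N12, N13, N27: 43 each (1 lost).
    N12: 107+43 = 150 > 140
    N13: 10+43 = 53 ≤ 80
    N27: 67+43 = 110 ≤ 120
Round 3 — N12, N21 trip offline.
  N12 sheds 150 MW to N13: 150 each.
    N13: 53+150 = 203 > 80
  N21 sheds 67 MW to N27: 67 each.
    N27: 110+67 = 177 > 120
Round 4 — N13, N27 trip offline.
  N13 sheds 203 MW: no online neighbours, lost.
  N27 sheds 177 MW: no online neighbours, lost.
No further trips.

N11, N12, N13, N17, N2, N21, N27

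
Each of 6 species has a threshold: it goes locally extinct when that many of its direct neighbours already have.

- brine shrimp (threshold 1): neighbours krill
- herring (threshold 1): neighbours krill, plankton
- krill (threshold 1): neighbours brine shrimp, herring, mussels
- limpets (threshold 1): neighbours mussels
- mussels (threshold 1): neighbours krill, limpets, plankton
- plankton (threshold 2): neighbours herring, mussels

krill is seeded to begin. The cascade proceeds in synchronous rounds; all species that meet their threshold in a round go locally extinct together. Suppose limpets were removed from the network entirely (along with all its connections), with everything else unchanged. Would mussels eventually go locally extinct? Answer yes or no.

yes

With limpets removed:
Round 1 — krill goes locally extinct (initial).
Round 2 — checking thresholds:
  brine shrimp: 1 of 1 neighbours ≥ 1, goes locally extinct.
  herring: 1 of 2 neighbours ≥ 1, goes locally extinct.
  mussels: 1 of 2 neighbours ≥ 1, goes locally extinct.
Round 3 — checking thresholds:
  plankton: 2 of 2 neighbours ≥ 2, goes locally extinct.
Round 4 — no new extinctions; cascade stops.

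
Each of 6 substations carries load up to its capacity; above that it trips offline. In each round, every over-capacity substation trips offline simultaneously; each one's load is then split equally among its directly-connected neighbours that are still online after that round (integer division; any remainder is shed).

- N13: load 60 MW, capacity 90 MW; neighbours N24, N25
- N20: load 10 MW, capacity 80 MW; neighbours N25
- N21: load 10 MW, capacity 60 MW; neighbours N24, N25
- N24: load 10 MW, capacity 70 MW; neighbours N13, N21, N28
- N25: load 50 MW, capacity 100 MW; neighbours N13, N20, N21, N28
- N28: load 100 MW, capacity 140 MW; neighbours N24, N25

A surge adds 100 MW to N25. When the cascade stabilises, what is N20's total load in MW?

47

Round 1 — N25 at 150 > 100. N25 trips offline.
  N25 sheds 150 MW to N13, N20, N21, N28: 37 each (2 lost).
    N13: 60+37 = 97 > 90
    N20: 10+37 = 47 ≤ 80
    N21: 10+37 = 47 ≤ 60
    N28: 100+37 = 137 ≤ 140
Round 2 — N13 trips offline.
  N13 sheds 97 MW to N24: 97 each.
    N24: 10+97 = 107 > 70
Round 3 — N24 trips offline.
  N24 sheds 107 MW to N21, N28: 53 each (1 lost).
    N21: 47+53 = 100 > 60
    N28: 137+53 = 190 > 140
Round 4 — N21, N28 trip offline.
  N21 sheds 100 MW: no online neighbours, lost.
  N28 sheds 190 MW: no online neighbours, lost.
No further trips.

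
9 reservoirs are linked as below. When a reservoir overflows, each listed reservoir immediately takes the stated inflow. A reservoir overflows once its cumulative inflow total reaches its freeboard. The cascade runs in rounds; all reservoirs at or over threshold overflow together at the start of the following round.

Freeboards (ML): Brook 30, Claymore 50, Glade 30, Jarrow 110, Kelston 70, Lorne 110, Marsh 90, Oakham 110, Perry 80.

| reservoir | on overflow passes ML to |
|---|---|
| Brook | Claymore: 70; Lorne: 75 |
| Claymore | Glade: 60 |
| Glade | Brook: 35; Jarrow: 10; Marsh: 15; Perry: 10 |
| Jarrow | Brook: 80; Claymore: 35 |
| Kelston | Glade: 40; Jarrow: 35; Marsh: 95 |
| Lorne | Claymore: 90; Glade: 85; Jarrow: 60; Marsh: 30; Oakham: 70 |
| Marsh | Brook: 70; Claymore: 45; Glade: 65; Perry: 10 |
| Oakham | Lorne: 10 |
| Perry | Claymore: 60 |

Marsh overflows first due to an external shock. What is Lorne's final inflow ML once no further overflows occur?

75

Round 1 — Marsh overflows (initial).
  Brook: +70 → 70 ≥ 30
  Claymore: +45 → 45 < 50
  Glade: +65 → 65 ≥ 30
  Perry: +10 → 10 < 80
Round 2 — Brook, Glade overflow.
  Claymore: +70 → 115 ≥ 50
  Jarrow: +10 → 10 < 110
  Lorne: +75 → 75 < 110
  Perry: +10 → 20 < 80
Round 3 — Claymore overflows.
No further overflows.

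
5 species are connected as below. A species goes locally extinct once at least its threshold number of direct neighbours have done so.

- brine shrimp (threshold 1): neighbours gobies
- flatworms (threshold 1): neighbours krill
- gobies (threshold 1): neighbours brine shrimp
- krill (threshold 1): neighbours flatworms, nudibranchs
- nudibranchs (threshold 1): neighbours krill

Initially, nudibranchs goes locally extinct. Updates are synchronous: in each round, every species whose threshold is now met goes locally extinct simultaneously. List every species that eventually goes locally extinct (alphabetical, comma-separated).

flatworms, krill, nudibranchs

Round 1 — nudibranchs goes locally extinct (initial).
Round 2 — checking thresholds:
  krill: 1 of 2 neighbours ≥ 1, goes locally extinct.
Round 3 — checking thresholds:
  flatworms: 1 of 1 neighbours ≥ 1, goes locally extinct.
Round 4 — no new extinctions; cascade stops.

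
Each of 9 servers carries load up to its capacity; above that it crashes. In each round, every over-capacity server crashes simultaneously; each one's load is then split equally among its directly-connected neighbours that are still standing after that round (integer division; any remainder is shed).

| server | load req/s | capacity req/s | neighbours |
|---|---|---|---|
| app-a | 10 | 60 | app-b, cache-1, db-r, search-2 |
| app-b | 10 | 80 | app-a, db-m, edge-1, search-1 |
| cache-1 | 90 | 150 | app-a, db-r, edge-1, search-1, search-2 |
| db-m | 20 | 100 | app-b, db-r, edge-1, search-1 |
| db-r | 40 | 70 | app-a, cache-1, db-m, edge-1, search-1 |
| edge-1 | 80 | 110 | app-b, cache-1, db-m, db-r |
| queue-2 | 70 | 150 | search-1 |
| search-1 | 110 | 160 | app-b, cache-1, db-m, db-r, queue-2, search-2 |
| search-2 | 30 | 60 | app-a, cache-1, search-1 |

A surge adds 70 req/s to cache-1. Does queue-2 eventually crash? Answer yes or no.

Round 1 — cache-1 at 160 > 150. cache-1 crashes.
  cache-1 sheds 160 req/s to app-a, db-r, edge-1, search-1, search-2: 32 each.
    app-a: 10+32 = 42 ≤ 60
    db-r: 40+32 = 72 > 70
    edge-1: 80+32 = 112 > 110
    search-1: 110+32 = 142 ≤ 160
    search-2: 30+32 = 62 > 60
Round 2 — db-r, edge-1, search-2 crash.
  db-r sheds 72 req/s to app-a, db-m, search-1: 24 each.
    app-a: 42+24 = 66 > 60
    db-m: 20+24 = 44 ≤ 100
    search-1: 142+24 = 166 > 160
  edge-1 sheds 112 req/s to app-b, db-m: 56 each.
    app-b: 10+56 = 66 ≤ 80
    db-m: 44+56 = 100 ≤ 100
  search-2 sheds 62 req/s to app-a, search-1: 31 each.
    app-a: 66+31 = 97 > 60
    search-1: 166+31 = 197 > 160
Round 3 — app-a, search-1 crash.
  app-a sheds 97 req/s to app-b: 97 each.
    app-b: 66+97 = 163 > 80
  search-1 sheds 197 req/s to app-b, db-m, queue-2: 65 each (2 lost).
    app-b: 163+65 = 228 > 80
    db-m: 100+65 = 165 > 100
    queue-2: 70+65 = 135 ≤ 150
Round 4 — app-b, db-m crash.
  app-b sheds 228 req/s: no online neighbours, lost.
  db-m sheds 165 req/s: no online neighbours, lost.
No further crashes.

no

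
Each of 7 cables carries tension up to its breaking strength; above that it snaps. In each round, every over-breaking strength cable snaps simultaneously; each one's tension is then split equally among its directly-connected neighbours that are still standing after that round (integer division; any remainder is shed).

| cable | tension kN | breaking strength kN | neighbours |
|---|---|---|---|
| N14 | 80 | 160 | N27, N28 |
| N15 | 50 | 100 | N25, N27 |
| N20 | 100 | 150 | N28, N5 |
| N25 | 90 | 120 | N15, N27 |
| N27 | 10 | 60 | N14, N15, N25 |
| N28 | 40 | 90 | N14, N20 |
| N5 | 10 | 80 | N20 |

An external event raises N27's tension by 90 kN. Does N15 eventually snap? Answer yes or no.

yes

Round 1 — N27 at 100 > 60. N27 snaps.
  N27 sheds 100 kN to N14, N15, N25: 33 each (1 lost).
    N14: 80+33 = 113 ≤ 160
    N15: 50+33 = 83 ≤ 100
    N25: 90+33 = 123 > 120
Round 2 — N25 snaps.
  N25 sheds 123 kN to N15: 123 each.
    N15: 83+123 = 206 > 100
Round 3 — N15 snaps.
  N15 sheds 206 kN: no online neighbours, lost.
No further breaks.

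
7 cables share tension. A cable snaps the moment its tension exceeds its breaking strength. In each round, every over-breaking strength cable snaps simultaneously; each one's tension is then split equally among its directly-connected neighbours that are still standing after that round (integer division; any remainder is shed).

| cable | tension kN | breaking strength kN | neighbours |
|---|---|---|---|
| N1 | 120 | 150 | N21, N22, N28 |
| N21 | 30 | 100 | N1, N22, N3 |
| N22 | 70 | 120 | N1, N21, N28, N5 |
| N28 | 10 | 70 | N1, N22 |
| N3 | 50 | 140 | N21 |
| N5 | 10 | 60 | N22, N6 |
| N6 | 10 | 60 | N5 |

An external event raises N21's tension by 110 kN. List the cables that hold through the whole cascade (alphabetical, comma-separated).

N3

Round 1 — N21 at 140 > 100. N21 snaps.
  N21 sheds 140 kN to N1, N22, N3: 46 each (2 lost).
    N1: 120+46 = 166 > 150
    N22: 70+46 = 116 ≤ 120
    N3: 50+46 = 96 ≤ 140
Round 2 — N1 snaps.
  N1 sheds 166 kN to N22, N28: 83 each.
    N22: 116+83 = 199 > 120
    N28: 10+83 = 93 > 70
Round 3 — N22, N28 snap.
  N22 sheds 199 kN to N5: 199 each.
    N5: 10+199 = 209 > 60
  N28 sheds 93 kN: no online neighbours, lost.
Round 4 — N5 snaps.
  N5 sheds 209 kN to N6: 209 each.
    N6: 10+209 = 219 > 60
Round 5 — N6 snaps.
  N6 sheds 219 kN: no online neighbours, lost.
No further breaks.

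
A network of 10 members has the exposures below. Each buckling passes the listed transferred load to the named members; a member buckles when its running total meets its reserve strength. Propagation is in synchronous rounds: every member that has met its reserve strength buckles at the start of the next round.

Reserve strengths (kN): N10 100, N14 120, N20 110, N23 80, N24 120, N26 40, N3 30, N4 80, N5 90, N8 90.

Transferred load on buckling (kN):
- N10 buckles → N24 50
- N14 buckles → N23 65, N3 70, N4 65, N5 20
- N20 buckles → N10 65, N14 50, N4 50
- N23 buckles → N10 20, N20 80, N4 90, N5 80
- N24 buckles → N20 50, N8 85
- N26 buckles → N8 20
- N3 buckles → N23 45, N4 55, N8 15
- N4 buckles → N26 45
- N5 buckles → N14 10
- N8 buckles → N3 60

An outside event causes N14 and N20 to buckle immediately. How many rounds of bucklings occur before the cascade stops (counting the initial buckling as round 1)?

Round 1 — N14, N20 buckle (initial).
  N10: +65 → 65 < 100
  N23: +65 → 65 < 80
  N3: +70 → 70 ≥ 30
  N4: +65+50 → 115 ≥ 80
  N5: +20 → 20 < 90
Round 2 — N3, N4 buckle.
  N23: +45 → 110 ≥ 80
  N26: +45 → 45 ≥ 40
  N8: +15 → 15 < 90
Round 3 — N23, N26 buckle.
  N10: +20 → 85 < 100
  N5: +80 → 100 ≥ 90
  N8: +20 → 35 < 90
Round 4 — N5 buckles.
No further bucklings.

4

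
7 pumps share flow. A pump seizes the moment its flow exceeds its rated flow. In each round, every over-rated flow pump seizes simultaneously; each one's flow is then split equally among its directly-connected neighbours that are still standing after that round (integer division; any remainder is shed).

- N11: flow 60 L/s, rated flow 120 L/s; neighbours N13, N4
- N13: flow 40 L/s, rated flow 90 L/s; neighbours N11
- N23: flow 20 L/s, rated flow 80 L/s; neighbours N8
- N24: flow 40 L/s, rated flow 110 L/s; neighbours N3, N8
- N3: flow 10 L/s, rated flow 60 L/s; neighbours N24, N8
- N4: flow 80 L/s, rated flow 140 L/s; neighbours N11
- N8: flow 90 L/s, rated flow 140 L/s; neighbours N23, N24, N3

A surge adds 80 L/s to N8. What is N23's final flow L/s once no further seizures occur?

Round 1 — N8 at 170 > 140. N8 seizes.
  N8 sheds 170 L/s to N23, N24, N3: 56 each (2 lost).
    N23: 20+56 = 76 ≤ 80
    N24: 40+56 = 96 ≤ 110
    N3: 10+56 = 66 > 60
Round 2 — N3 seizes.
  N3 sheds 66 L/s to N24: 66 each.
    N24: 96+66 = 162 > 110
Round 3 — N24 seizes.
  N24 sheds 162 L/s: no online neighbours, lost.
No further seizures.

76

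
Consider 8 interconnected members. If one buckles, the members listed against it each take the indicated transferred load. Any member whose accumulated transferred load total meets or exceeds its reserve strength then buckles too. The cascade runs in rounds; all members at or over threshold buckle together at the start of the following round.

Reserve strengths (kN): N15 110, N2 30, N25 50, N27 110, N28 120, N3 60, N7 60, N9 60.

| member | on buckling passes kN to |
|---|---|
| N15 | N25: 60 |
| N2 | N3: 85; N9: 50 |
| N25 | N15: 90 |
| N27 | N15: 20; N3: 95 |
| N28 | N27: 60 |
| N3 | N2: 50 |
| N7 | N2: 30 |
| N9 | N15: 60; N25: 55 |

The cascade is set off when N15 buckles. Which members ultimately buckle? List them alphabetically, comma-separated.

Round 1 — N15 buckles (initial).
  N25: +60 → 60 ≥ 50
Round 2 — N25 buckles.
No further bucklings.

N15, N25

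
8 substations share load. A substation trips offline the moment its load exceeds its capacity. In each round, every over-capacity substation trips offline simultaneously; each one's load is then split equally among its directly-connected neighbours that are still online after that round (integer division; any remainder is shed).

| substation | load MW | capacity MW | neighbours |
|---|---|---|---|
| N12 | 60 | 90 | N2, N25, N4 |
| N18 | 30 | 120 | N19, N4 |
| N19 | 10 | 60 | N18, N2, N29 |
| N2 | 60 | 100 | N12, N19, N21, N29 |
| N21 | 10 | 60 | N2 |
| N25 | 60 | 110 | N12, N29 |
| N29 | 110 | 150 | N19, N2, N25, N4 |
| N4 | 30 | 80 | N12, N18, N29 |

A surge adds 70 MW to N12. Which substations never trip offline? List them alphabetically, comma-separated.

Round 1 — N12 at 130 > 90. N12 trips offline.
  N12 sheds 130 MW to N2, N25, N4: 43 each (1 lost).
    N2: 60+43 = 103 > 100
    N25: 60+43 = 103 ≤ 110
    N4: 30+43 = 73 ≤ 80
Round 2 — N2 trips offline.
  N2 sheds 103 MW to N19, N21, N29: 34 each (1 lost).
    N19: 10+34 = 44 ≤ 60
    N21: 10+34 = 44 ≤ 60
    N29: 110+34 = 144 ≤ 150
No further trips.

N18, N19, N21, N25, N29, N4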